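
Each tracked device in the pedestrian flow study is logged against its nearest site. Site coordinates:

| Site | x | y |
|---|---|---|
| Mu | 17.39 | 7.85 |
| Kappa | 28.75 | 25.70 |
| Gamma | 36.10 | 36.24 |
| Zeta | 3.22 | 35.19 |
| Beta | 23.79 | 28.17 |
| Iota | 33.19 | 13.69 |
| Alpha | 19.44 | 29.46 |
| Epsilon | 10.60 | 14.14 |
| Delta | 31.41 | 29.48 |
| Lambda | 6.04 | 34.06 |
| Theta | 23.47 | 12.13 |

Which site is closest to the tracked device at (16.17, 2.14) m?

Mu

Squared distances to each site:
Mu: 34.092; Kappa: 713.330; Gamma: 1560.015; Zeta: 1260.005; Beta: 735.625; Iota: 423.083; Alpha: 757.075; Epsilon: 175.025; Delta: 979.733; Lambda: 1121.503; Theta: 153.090.
Minimum at Mu.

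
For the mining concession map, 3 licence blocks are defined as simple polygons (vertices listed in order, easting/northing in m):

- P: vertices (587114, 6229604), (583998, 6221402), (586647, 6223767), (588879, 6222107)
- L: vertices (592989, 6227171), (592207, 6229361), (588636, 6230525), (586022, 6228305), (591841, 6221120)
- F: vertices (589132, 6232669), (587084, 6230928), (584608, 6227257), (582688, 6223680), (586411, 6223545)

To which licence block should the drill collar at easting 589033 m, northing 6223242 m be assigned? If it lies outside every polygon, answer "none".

none

Cast a ray rightward from (589033, 6223242). For each polygon, the edges (by vertex number in listed order) whose endpoints lie on opposite sides of northing = 6223242, where each meets that height, and whether that is right or left of the point:
P: 1–2 at easting≈584697.0 (left), 2–3 at easting≈586059.0 (left), 3–4 at easting≈587352.9 (left), 4–1 at easting≈588611.8 (left) → 0 crossings.
L: 4–5 at easting≈590122.4 (right), 5–1 at easting≈592243.6 (right) → 2 crossings.
F: no edge straddles that height → 0 crossings.
All counts are even, so the point lies outside every listed polygon.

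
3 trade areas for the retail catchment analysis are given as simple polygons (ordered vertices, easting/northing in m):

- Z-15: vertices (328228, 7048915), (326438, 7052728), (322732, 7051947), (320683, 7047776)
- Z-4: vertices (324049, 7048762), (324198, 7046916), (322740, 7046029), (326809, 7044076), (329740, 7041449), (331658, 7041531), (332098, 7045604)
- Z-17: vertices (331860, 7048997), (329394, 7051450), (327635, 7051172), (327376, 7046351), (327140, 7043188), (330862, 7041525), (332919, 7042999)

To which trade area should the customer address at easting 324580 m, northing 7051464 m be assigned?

Cast a ray rightward from (324580, 7051464). For each polygon, the edges (by vertex number in listed order) whose endpoints lie on opposite sides of northing = 7051464, where each meets that height, and whether that is right or left of the point:
Z-15: 1–2 at easting≈327031.4 (right), 3–4 at easting≈322494.7 (left) → 1 crossing.
Z-4: no edge straddles that height → 0 crossings.
Z-17: no edge straddles that height → 0 crossings.
Only Z-15 has an odd count, so the point is inside Z-15.

Z-15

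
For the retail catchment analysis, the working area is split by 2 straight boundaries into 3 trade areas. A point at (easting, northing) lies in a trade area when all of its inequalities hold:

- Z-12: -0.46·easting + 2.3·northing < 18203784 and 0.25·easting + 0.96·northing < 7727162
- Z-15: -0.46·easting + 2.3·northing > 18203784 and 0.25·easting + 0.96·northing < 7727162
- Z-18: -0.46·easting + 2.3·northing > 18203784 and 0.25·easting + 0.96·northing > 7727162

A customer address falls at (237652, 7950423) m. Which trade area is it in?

-0.46·237652 + 2.3·7950423 = 18176652.980, which is < 18203784
0.25·237652 + 0.96·7950423 = 7691819.080, which is < 7727162
This sign pattern matches Z-12.

Z-12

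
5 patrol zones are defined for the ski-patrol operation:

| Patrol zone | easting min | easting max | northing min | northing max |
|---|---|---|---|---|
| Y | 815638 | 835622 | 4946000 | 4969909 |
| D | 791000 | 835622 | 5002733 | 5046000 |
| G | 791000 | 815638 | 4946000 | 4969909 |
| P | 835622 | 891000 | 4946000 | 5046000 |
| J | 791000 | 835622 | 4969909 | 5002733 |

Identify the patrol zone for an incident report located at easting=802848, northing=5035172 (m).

D

The point has easting = 802848 and northing = 5035172.
Only D satisfies 791000 ≤ easting ≤ 835622 and 5002733 ≤ northing ≤ 5046000.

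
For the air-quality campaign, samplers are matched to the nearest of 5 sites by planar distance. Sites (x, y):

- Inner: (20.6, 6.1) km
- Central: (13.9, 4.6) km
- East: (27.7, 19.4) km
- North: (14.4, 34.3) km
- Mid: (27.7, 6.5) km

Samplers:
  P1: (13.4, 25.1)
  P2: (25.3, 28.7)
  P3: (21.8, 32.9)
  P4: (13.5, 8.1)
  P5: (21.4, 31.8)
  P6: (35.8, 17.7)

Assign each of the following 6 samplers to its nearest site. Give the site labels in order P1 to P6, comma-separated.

P1 → North (d²=85.64)
P2 → East (d²=92.25)
P3 → North (d²=56.72)
P4 → Central (d²=12.41)
P5 → North (d²=55.25)
P6 → East (d²=68.50)

North, East, North, Central, North, East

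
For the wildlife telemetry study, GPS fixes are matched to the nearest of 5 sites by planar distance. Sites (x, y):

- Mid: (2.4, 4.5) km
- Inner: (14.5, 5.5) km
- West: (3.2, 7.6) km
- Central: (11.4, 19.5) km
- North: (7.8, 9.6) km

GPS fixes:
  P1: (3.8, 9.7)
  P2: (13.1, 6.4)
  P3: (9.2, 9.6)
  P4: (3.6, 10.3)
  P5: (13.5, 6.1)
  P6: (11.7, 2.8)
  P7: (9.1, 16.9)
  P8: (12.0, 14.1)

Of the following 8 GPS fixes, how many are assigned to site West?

P1 → West
P2 → Inner
P3 → North
P4 → West
P5 → Inner
P6 → Inner
P7 → Central
P8 → Central
2 of the 8 go to West.

2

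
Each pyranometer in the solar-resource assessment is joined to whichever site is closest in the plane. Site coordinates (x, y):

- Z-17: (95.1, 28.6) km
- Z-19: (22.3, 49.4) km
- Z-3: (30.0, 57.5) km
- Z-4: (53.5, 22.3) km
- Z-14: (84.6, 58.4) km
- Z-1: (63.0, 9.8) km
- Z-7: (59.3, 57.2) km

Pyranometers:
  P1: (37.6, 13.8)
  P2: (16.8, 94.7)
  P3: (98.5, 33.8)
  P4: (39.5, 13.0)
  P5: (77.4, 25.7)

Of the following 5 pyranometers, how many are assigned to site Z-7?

P1 → Z-4
P2 → Z-3
P3 → Z-17
P4 → Z-4
P5 → Z-17
0 of the 5 go to Z-7.

0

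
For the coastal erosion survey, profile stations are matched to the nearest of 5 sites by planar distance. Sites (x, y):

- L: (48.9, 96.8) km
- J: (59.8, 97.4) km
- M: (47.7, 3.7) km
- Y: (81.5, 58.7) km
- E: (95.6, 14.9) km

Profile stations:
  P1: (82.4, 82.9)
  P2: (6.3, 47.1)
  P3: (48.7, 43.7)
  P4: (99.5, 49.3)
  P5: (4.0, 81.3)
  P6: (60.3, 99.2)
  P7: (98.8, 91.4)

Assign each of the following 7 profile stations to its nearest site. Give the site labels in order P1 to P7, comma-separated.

P1 → Y (d²=586.45)
P2 → M (d²=3597.52)
P3 → Y (d²=1300.84)
P4 → Y (d²=412.36)
P5 → L (d²=2256.26)
P6 → J (d²=3.49)
P7 → Y (d²=1368.58)

Y, M, Y, Y, L, J, Y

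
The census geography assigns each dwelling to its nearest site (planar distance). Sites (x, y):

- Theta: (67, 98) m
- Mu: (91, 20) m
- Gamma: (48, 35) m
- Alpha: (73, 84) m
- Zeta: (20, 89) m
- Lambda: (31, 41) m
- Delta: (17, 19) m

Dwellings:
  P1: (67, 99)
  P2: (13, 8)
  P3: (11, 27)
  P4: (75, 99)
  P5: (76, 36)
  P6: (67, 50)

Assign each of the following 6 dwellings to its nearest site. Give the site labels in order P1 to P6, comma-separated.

Theta, Delta, Delta, Theta, Mu, Gamma

P1 → Theta (d²=1.00)
P2 → Delta (d²=137.00)
P3 → Delta (d²=100.00)
P4 → Theta (d²=65.00)
P5 → Mu (d²=481.00)
P6 → Gamma (d²=586.00)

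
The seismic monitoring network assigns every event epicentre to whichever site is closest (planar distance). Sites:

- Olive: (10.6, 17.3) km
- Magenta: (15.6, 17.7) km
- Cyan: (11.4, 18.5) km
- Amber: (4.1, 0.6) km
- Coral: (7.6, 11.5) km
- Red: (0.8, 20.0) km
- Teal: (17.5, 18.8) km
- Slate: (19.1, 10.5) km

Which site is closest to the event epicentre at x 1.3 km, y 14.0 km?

Squared distances to each site:
Olive: 97.380; Magenta: 218.180; Cyan: 122.260; Amber: 187.400; Coral: 45.940; Red: 36.250; Teal: 285.480; Slate: 329.090.
Minimum at Red.

Red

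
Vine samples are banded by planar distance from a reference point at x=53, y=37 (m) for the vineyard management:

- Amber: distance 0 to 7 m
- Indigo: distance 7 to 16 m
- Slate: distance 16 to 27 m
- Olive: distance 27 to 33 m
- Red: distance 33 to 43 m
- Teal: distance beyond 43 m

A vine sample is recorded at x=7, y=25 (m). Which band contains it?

Distance = √((7−53)² + (25−37)²) = √(2116.000 + 144.000) = 47.539 m.
43 ≤ 47.539 < ∞ → Teal.

Teal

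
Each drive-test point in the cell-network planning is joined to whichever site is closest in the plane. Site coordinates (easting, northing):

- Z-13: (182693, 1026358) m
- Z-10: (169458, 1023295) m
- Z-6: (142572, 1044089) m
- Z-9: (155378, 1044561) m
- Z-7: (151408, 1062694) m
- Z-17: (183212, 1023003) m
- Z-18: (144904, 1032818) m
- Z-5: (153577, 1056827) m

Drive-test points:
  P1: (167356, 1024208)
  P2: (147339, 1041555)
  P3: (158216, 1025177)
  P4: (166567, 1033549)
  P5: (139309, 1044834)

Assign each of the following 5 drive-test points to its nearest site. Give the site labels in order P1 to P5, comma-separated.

P1 → Z-10 (d²=5251973.00)
P2 → Z-6 (d²=29145445.00)
P3 → Z-10 (d²=129924488.00)
P4 → Z-10 (d²=113502397.00)
P5 → Z-6 (d²=11202194.00)

Z-10, Z-6, Z-10, Z-10, Z-6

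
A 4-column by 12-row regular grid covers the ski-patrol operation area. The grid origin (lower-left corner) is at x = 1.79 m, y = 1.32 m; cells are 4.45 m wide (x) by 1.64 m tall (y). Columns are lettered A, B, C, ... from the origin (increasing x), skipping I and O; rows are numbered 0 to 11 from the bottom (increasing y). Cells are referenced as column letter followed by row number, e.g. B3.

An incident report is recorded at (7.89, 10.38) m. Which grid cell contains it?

B5

Column index: ⌊(7.89 − 1.79) / 4.45⌋ = ⌊1.371⌋ = 1 → column B
Row offset from origin: ⌊(10.38 − 1.32) / 1.64⌋ = ⌊5.524⌋ = 5 → row 5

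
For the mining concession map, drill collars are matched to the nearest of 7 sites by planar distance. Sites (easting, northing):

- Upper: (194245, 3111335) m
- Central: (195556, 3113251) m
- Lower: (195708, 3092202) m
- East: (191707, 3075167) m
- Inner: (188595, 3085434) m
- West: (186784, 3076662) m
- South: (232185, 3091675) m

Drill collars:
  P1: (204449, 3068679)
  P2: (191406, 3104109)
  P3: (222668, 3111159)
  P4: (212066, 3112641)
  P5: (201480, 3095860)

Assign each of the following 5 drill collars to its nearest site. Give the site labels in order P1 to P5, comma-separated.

P1 → East (d²=204452708.00)
P2 → Upper (d²=60274997.00)
P3 → South (d²=470199545.00)
P4 → Central (d²=272952200.00)
P5 → Lower (d²=46696948.00)

East, Upper, South, Central, Lower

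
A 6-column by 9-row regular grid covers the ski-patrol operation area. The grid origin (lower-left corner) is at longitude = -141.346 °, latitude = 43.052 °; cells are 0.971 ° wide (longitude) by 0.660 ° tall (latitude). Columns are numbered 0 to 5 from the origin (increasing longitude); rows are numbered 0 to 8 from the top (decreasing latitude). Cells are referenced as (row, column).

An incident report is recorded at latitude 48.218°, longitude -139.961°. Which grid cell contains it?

Column index: ⌊(-139.961 − -141.346) / 0.971⌋ = ⌊1.426⌋ = 1
Row offset from origin: ⌊(48.218 − 43.052) / 0.660⌋ = ⌊7.827⌋ = 7 → row 1 (counted from top)

(1, 1)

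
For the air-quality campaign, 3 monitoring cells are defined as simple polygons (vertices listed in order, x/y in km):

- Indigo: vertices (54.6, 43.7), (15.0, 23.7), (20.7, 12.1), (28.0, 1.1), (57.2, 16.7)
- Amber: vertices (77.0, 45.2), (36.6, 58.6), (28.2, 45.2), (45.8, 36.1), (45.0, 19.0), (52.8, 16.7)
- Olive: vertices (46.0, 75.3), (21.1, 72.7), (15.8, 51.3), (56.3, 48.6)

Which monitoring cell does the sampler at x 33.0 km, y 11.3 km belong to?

Cast a ray rightward from (33.0, 11.3). For each polygon, the edges (by vertex number in listed order) whose endpoints lie on opposite sides of y = 11.3, where each meets that height, and whether that is right or left of the point:
Indigo: 3–4 at x≈21.23 (left), 4–5 at x≈47.09 (right) → 1 crossing.
Amber: no edge straddles that height → 0 crossings.
Olive: no edge straddles that height → 0 crossings.
Only Indigo has an odd count, so the point is inside Indigo.

Indigo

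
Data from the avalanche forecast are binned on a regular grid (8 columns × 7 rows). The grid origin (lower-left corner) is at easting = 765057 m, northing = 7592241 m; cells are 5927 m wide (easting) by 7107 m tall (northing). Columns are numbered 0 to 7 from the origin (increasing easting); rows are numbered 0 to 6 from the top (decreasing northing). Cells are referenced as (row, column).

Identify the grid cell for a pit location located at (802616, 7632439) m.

(1, 6)

Column index: ⌊(802616 − 765057) / 5927⌋ = ⌊6.337⌋ = 6
Row offset from origin: ⌊(7632439 − 7592241) / 7107⌋ = ⌊5.656⌋ = 5 → row 1 (counted from top)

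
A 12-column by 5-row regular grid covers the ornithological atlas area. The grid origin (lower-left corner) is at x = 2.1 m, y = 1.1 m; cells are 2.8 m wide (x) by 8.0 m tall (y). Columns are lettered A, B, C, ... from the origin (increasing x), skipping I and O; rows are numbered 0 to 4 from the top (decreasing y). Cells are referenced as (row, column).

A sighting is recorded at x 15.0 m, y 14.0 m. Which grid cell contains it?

Column index: ⌊(15.0 − 2.1) / 2.8⌋ = ⌊4.607⌋ = 4 → column E
Row offset from origin: ⌊(14.0 − 1.1) / 8.0⌋ = ⌊1.613⌋ = 1 → row 3 (counted from top)

(3, E)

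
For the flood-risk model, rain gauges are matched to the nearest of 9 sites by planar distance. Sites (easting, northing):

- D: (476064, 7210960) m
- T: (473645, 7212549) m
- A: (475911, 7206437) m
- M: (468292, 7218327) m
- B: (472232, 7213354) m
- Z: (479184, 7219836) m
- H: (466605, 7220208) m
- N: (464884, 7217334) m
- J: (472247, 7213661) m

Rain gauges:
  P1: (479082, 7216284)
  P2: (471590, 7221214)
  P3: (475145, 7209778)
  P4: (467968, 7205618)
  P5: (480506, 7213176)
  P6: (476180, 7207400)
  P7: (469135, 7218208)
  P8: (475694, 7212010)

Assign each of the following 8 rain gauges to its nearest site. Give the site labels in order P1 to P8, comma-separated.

P1 → Z (d²=12627108.00)
P2 → M (d²=19211573.00)
P3 → D (d²=2241685.00)
P4 → A (d²=63762010.00)
P5 → D (d²=24642020.00)
P6 → A (d²=999730.00)
P7 → M (d²=724810.00)
P8 → D (d²=1239400.00)

Z, M, D, A, D, A, M, D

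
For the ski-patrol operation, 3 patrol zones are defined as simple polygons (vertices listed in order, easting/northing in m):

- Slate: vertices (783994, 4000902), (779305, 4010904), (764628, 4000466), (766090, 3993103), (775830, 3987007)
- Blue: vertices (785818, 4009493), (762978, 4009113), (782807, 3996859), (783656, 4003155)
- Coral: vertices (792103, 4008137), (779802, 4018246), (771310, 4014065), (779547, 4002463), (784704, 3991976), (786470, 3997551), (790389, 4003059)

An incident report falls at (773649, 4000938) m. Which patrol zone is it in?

Slate

Cast a ray rightward from (773649, 4000938). For each polygon, the edges (by vertex number in listed order) whose endpoints lie on opposite sides of northing = 4000938, where each meets that height, and whether that is right or left of the point:
Slate: 1–2 at easting≈783977.1 (right), 2–3 at easting≈765291.7 (left) → 1 crossing.
Blue: 2–3 at easting≈776206.5 (right), 3–4 at easting≈783357.0 (right) → 2 crossings.
Coral: 4–5 at easting≈780296.9 (right), 6–7 at easting≈788879.9 (right) → 2 crossings.
Only Slate has an odd count, so the point is inside Slate.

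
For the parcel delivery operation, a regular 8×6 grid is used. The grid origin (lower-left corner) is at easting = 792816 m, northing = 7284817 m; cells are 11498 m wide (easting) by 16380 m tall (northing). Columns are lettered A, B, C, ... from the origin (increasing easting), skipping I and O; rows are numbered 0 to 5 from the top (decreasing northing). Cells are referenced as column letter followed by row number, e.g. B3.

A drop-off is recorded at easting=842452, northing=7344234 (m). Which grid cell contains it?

Column index: ⌊(842452 − 792816) / 11498⌋ = ⌊4.317⌋ = 4 → column E
Row offset from origin: ⌊(7344234 − 7284817) / 16380⌋ = ⌊3.627⌋ = 3 → row 2 (counted from top)

E2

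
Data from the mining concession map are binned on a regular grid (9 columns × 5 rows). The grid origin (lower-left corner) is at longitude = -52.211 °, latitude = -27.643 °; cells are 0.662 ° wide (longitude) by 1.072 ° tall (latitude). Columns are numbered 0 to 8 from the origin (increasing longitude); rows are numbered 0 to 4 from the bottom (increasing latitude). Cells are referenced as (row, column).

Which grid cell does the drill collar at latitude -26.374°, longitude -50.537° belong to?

Column index: ⌊(-50.537 − -52.211) / 0.662⌋ = ⌊2.529⌋ = 2
Row offset from origin: ⌊(-26.374 − -27.643) / 1.072⌋ = ⌊1.184⌋ = 1 → row 1

(1, 2)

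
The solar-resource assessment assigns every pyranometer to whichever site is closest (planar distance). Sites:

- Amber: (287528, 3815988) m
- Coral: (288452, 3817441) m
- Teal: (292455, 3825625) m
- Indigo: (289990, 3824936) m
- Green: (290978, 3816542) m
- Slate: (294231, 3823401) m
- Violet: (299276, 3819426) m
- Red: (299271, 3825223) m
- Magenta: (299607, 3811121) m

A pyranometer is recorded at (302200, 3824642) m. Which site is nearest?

Squared distances to each site:
Amber: 290159300.000; Coral: 240861905.000; Teal: 95931314.000; Indigo: 149170536.000; Green: 191543284.000; Slate: 65045042.000; Violet: 35756432.000; Red: 8916602.000; Magenta: 189541090.000.
Minimum at Red.

Red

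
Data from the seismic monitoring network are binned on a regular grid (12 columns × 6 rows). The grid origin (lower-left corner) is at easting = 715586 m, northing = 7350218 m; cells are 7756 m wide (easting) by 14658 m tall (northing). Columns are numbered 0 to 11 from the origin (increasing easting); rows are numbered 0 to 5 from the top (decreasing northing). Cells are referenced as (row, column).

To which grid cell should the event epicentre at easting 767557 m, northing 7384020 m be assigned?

Column index: ⌊(767557 − 715586) / 7756⌋ = ⌊6.701⌋ = 6
Row offset from origin: ⌊(7384020 − 7350218) / 14658⌋ = ⌊2.306⌋ = 2 → row 3 (counted from top)

(3, 6)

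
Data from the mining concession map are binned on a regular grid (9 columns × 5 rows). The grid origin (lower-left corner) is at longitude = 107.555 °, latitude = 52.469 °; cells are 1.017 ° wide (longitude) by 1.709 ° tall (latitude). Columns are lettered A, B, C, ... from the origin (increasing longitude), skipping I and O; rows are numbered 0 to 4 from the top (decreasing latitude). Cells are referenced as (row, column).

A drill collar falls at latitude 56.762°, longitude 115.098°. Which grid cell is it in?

Column index: ⌊(115.098 − 107.555) / 1.017⌋ = ⌊7.417⌋ = 7 → column H
Row offset from origin: ⌊(56.762 − 52.469) / 1.709⌋ = ⌊2.512⌋ = 2 → row 2 (counted from top)

(2, H)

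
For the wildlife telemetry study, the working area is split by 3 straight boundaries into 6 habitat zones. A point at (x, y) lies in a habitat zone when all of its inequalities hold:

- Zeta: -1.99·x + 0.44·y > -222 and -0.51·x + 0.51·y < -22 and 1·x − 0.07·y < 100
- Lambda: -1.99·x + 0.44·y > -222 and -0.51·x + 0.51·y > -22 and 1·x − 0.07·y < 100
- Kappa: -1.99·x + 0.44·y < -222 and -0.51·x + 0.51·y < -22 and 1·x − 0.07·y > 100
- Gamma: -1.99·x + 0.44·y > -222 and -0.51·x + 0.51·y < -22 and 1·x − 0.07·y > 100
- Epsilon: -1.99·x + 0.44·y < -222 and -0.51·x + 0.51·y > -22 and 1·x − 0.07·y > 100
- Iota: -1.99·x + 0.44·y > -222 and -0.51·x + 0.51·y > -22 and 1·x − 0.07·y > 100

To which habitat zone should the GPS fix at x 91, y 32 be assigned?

Zeta

-1.99·91 + 0.44·32 = -167.010, which is > -222
-0.51·91 + 0.51·32 = -30.090, which is < -22
1·91 − 0.07·32 = 88.760, which is < 100
This sign pattern matches Zeta.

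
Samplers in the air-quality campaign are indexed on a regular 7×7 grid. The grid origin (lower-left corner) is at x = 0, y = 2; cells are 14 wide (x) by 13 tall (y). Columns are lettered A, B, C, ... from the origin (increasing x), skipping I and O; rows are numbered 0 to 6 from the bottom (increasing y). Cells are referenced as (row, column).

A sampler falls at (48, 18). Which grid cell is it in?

Column index: ⌊(48 − 0) / 14⌋ = ⌊3.429⌋ = 3 → column D
Row offset from origin: ⌊(18 − 2) / 13⌋ = ⌊1.231⌋ = 1 → row 1

(1, D)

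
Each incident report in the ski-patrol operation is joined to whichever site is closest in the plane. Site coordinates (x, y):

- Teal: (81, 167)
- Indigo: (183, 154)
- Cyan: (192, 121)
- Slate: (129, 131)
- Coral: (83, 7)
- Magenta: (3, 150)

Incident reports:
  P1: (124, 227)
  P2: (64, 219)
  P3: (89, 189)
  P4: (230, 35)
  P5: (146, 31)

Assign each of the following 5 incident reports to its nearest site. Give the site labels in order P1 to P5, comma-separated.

P1 → Teal (d²=5449.00)
P2 → Teal (d²=2993.00)
P3 → Teal (d²=548.00)
P4 → Cyan (d²=8840.00)
P5 → Coral (d²=4545.00)

Teal, Teal, Teal, Cyan, Coral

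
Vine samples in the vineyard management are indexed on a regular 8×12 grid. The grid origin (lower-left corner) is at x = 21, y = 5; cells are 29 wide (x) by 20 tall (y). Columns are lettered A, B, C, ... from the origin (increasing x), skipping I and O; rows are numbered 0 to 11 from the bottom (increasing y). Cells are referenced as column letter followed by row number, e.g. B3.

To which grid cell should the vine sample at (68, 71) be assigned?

Column index: ⌊(68 − 21) / 29⌋ = ⌊1.621⌋ = 1 → column B
Row offset from origin: ⌊(71 − 5) / 20⌋ = ⌊3.300⌋ = 3 → row 3

B3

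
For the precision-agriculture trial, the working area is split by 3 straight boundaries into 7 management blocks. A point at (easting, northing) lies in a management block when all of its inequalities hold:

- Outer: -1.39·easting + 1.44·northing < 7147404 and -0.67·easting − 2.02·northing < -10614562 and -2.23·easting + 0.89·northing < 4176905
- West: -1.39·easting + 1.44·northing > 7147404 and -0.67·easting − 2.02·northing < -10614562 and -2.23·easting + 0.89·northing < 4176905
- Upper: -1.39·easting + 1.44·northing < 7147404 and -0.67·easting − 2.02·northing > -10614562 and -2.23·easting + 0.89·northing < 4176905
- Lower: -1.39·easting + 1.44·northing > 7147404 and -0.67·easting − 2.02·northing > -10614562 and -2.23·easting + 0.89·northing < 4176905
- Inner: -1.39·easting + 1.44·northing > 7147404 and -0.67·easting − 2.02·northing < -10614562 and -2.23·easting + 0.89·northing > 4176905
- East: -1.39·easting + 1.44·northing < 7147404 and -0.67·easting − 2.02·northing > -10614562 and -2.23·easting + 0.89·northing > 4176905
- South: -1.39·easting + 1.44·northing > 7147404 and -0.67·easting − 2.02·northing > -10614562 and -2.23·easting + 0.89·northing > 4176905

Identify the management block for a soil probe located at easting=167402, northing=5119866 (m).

East

-1.39·167402 + 1.44·5119866 = 7139918.260, which is < 7147404
-0.67·167402 − 2.02·5119866 = -10454288.660, which is > -10614562
-2.23·167402 + 0.89·5119866 = 4183374.280, which is > 4176905
This sign pattern matches East.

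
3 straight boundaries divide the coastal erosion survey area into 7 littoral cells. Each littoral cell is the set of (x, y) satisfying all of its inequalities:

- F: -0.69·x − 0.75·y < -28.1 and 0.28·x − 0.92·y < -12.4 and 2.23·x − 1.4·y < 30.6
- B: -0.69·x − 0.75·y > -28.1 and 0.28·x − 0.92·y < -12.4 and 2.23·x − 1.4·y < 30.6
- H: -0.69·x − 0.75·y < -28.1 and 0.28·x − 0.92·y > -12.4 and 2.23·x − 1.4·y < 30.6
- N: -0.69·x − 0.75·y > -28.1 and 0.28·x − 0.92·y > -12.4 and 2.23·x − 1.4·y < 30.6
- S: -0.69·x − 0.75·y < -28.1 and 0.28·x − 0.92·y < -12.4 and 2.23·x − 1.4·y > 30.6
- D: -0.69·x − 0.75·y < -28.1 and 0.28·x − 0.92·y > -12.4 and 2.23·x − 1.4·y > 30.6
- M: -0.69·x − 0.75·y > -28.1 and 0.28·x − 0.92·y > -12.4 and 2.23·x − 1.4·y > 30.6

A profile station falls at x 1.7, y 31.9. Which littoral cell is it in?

B

-0.69·1.7 − 0.75·31.9 = -25.098, which is > -28.1
0.28·1.7 − 0.92·31.9 = -28.872, which is < -12.4
2.23·1.7 − 1.4·31.9 = -40.869, which is < 30.6
This sign pattern matches B.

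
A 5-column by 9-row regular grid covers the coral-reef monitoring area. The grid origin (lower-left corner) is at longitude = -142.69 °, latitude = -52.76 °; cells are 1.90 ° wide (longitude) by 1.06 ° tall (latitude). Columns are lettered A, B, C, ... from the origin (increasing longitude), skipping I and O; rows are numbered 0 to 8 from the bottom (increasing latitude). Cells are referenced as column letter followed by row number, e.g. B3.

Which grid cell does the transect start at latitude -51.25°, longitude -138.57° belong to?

Column index: ⌊(-138.57 − -142.69) / 1.90⌋ = ⌊2.168⌋ = 2 → column C
Row offset from origin: ⌊(-51.25 − -52.76) / 1.06⌋ = ⌊1.425⌋ = 1 → row 1

C1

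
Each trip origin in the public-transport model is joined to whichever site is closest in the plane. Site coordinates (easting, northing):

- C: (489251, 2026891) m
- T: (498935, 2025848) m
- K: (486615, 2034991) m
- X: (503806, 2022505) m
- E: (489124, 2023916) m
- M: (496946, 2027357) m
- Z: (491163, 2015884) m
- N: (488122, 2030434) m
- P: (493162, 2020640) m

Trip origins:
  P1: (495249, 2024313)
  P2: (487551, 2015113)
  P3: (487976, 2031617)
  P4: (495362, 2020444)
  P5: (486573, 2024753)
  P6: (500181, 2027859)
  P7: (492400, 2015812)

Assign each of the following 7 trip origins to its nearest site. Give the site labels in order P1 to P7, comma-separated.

P1 → M (d²=12145745.00)
P2 → Z (d²=13640985.00)
P3 → N (d²=1420805.00)
P4 → P (d²=4878416.00)
P5 → E (d²=7208170.00)
P6 → T (d²=5596637.00)
P7 → Z (d²=1535353.00)

M, Z, N, P, E, T, Z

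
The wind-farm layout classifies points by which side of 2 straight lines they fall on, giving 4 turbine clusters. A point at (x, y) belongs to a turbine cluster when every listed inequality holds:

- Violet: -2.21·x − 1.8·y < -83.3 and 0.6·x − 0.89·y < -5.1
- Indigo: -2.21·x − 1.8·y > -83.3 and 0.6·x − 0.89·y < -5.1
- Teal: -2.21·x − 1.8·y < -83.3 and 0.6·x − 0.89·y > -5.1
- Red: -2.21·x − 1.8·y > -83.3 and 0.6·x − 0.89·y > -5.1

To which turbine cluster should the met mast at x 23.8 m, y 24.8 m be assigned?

-2.21·23.8 − 1.8·24.8 = -97.238, which is < -83.3
0.6·23.8 − 0.89·24.8 = -7.792, which is < -5.1
This sign pattern matches Violet.

Violet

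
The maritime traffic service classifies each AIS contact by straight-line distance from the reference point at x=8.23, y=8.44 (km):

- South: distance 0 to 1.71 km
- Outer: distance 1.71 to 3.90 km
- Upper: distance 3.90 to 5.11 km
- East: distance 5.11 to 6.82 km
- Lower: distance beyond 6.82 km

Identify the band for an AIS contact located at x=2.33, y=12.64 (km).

Lower

Distance = √((2.33−8.23)² + (12.64−8.44)²) = √(34.810 + 17.640) = 7.242 km.
6.82 ≤ 7.242 < ∞ → Lower.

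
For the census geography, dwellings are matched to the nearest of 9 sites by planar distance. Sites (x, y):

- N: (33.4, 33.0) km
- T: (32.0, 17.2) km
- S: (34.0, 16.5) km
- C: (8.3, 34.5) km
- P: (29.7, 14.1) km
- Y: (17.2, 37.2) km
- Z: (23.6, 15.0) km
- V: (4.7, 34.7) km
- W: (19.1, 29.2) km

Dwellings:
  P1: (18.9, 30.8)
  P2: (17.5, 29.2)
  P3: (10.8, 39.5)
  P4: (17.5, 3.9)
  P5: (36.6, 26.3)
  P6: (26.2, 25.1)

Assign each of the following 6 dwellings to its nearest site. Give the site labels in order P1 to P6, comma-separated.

W, W, C, Z, N, W

P1 → W (d²=2.60)
P2 → W (d²=2.56)
P3 → C (d²=31.25)
P4 → Z (d²=160.42)
P5 → N (d²=55.13)
P6 → W (d²=67.22)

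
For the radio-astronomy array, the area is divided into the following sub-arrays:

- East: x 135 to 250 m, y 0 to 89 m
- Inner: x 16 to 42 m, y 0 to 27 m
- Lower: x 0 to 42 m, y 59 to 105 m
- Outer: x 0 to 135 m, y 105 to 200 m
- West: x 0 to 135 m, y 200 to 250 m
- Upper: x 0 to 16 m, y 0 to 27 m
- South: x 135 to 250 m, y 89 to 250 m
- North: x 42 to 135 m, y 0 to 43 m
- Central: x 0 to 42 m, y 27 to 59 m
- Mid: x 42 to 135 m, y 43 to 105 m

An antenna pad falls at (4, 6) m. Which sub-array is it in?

The point has x = 4 and y = 6.
Only Upper satisfies 0 ≤ x ≤ 16 and 0 ≤ y ≤ 27.

Upper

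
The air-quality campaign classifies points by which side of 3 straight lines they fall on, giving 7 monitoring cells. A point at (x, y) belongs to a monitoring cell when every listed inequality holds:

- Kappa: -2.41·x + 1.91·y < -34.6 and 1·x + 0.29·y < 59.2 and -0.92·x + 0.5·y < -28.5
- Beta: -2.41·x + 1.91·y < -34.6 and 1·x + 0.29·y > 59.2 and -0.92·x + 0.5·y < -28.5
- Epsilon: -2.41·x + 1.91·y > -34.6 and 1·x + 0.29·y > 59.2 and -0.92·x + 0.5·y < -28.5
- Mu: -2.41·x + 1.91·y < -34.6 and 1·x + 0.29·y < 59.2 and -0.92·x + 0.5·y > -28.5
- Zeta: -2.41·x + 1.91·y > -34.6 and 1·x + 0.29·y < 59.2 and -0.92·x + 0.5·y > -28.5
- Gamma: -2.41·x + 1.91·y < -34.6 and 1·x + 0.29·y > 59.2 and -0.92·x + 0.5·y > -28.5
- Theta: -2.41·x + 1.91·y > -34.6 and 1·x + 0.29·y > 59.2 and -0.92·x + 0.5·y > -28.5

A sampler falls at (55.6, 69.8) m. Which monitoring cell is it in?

-2.41·55.6 + 1.91·69.8 = -0.678, which is > -34.6
1·55.6 + 0.29·69.8 = 75.842, which is > 59.2
-0.92·55.6 + 0.5·69.8 = -16.252, which is > -28.5
This sign pattern matches Theta.

Theta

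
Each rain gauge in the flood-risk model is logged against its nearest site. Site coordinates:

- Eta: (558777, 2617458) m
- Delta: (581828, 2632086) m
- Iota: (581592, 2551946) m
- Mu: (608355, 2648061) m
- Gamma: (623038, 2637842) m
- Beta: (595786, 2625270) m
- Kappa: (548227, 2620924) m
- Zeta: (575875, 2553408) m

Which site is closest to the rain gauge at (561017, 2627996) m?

Eta

Squared distances to each site:
Eta: 116067044.000; Delta: 449825821.000; Iota: 6206933125.000; Mu: 2643490469.000; Gamma: 3943548157.000; Beta: 1216314437.000; Kappa: 213597284.000; Zeta: 5784129908.000.
Minimum at Eta.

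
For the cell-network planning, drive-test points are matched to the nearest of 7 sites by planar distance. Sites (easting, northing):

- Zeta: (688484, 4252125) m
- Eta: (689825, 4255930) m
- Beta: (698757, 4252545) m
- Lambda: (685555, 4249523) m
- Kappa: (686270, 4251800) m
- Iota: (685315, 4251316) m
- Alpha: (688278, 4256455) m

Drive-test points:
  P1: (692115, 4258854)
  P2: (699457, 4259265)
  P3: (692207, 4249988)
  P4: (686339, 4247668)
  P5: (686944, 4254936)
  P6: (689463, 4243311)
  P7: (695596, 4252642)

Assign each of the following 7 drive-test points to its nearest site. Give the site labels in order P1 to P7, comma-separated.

P1 → Eta (d²=13793876.00)
P2 → Beta (d²=45648400.00)
P3 → Zeta (d²=18427498.00)
P4 → Lambda (d²=4055681.00)
P5 → Alpha (d²=4086917.00)
P6 → Lambda (d²=53861408.00)
P7 → Beta (d²=10001330.00)

Eta, Beta, Zeta, Lambda, Alpha, Lambda, Beta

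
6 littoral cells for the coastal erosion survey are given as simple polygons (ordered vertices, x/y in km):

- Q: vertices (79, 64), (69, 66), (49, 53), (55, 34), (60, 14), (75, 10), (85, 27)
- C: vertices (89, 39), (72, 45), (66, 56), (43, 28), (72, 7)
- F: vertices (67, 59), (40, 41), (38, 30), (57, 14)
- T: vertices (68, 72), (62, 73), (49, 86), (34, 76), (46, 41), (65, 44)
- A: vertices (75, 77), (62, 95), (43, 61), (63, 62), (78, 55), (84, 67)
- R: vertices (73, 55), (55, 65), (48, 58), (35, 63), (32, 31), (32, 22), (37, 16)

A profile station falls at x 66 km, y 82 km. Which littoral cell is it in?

A

Cast a ray rightward from (66, 82). For each polygon, the edges (by vertex number in listed order) whose endpoints lie on opposite sides of y = 82, where each meets that height, and whether that is right or left of the point:
Q: no edge straddles that height → 0 crossings.
C: no edge straddles that height → 0 crossings.
F: no edge straddles that height → 0 crossings.
T: 2–3 at x≈53.0 (left), 3–4 at x≈43.0 (left) → 0 crossings.
A: 1–2 at x≈71.4 (right), 2–3 at x≈54.7 (left) → 1 crossing.
R: no edge straddles that height → 0 crossings.
Only A has an odd count, so the point is inside A.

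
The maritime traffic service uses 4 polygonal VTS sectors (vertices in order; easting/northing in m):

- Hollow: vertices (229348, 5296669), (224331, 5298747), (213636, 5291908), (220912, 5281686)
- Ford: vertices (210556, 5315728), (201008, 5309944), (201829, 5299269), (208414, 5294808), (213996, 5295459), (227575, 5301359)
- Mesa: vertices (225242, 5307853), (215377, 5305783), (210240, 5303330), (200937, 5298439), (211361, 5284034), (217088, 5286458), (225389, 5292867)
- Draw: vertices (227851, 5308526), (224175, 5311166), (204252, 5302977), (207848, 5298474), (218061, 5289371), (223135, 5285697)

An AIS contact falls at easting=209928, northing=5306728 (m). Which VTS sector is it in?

Ford

Cast a ray rightward from (209928, 5306728). For each polygon, the edges (by vertex number in listed order) whose endpoints lie on opposite sides of northing = 5306728, where each meets that height, and whether that is right or left of the point:
Hollow: no edge straddles that height → 0 crossings.
Ford: 2–3 at easting≈201255.3 (left), 6–1 at easting≈221215.8 (right) → 1 crossing.
Mesa: 1–2 at easting≈219880.6 (right), 7–1 at easting≈225253.0 (right) → 2 crossings.
Draw: 2–3 at easting≈213377.8 (right), 6–1 at easting≈227479.6 (right) → 2 crossings.
Only Ford has an odd count, so the point is inside Ford.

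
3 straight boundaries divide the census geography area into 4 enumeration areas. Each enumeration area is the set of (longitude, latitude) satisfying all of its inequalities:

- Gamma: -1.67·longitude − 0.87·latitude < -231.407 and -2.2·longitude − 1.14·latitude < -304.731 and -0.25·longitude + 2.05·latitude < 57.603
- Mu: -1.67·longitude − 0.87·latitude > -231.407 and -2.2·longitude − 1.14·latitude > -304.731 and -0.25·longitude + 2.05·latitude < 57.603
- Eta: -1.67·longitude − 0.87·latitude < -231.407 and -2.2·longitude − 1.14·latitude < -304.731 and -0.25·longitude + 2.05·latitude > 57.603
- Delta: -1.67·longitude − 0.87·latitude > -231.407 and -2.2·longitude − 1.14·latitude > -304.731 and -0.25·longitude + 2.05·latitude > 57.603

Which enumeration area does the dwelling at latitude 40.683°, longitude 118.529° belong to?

Gamma

-1.67·118.529 − 0.87·40.683 = -233.338, which is < -231.407
-2.2·118.529 − 1.14·40.683 = -307.142, which is < -304.731
-0.25·118.529 + 2.05·40.683 = 53.768, which is < 57.603
This sign pattern matches Gamma.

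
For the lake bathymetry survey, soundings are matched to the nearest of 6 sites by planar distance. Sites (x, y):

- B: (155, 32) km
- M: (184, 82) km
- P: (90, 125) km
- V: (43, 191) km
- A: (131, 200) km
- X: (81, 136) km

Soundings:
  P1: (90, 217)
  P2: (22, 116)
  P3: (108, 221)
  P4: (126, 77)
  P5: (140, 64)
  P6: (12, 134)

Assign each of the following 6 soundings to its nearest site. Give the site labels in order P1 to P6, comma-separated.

P1 → A (d²=1970.00)
P2 → X (d²=3881.00)
P3 → A (d²=970.00)
P4 → B (d²=2866.00)
P5 → B (d²=1249.00)
P6 → V (d²=4210.00)

A, X, A, B, B, V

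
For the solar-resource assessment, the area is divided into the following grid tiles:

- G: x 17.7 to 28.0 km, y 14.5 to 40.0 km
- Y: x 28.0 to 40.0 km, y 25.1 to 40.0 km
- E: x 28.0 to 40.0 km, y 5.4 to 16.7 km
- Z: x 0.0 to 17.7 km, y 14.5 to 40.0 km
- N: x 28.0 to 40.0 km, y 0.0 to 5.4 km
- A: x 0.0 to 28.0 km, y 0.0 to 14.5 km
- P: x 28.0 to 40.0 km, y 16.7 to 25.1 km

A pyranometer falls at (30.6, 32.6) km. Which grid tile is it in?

The point has x = 30.6 and y = 32.6.
Only Y satisfies 28.0 ≤ x ≤ 40.0 and 25.1 ≤ y ≤ 40.0.

Y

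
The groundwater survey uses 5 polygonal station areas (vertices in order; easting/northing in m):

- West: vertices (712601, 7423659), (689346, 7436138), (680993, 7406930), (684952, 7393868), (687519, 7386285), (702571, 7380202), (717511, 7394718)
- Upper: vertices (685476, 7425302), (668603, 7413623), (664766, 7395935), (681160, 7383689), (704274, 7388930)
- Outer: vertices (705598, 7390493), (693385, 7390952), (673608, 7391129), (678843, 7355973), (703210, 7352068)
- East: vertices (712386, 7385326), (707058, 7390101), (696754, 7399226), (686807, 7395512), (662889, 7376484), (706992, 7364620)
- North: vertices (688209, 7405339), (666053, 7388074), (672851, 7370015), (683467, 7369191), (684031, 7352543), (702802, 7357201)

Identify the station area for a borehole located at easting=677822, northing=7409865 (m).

Cast a ray rightward from (677822, 7409865). For each polygon, the edges (by vertex number in listed order) whose endpoints lie on opposite sides of northing = 7409865, where each meets that height, and whether that is right or left of the point:
West: 2–3 at easting≈681832.4 (right), 7–1 at easting≈714941.2 (right) → 2 crossings.
Upper: 2–3 at easting≈667787.8 (left), 5–1 at easting≈693454.2 (right) → 1 crossing.
Outer: no edge straddles that height → 0 crossings.
East: no edge straddles that height → 0 crossings.
North: no edge straddles that height → 0 crossings.
Only Upper has an odd count, so the point is inside Upper.

Upper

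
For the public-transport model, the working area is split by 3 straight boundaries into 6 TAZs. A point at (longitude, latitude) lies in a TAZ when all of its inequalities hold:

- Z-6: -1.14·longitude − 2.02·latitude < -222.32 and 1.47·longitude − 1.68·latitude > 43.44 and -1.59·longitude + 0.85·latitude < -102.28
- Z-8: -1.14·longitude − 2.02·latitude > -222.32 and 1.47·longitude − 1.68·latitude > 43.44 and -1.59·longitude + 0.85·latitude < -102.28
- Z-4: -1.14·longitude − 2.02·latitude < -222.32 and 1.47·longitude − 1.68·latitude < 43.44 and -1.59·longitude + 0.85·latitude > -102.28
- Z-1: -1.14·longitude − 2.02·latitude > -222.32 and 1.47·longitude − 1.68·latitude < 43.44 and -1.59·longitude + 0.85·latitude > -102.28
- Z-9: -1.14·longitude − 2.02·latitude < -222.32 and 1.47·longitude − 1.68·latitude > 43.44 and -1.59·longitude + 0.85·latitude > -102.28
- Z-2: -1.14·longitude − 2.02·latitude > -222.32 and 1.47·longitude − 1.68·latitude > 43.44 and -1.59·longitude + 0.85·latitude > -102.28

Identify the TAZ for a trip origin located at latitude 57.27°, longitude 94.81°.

-1.14·94.81 − 2.02·57.27 = -223.769, which is < -222.32
1.47·94.81 − 1.68·57.27 = 43.157, which is < 43.44
-1.59·94.81 + 0.85·57.27 = -102.068, which is > -102.28
This sign pattern matches Z-4.

Z-4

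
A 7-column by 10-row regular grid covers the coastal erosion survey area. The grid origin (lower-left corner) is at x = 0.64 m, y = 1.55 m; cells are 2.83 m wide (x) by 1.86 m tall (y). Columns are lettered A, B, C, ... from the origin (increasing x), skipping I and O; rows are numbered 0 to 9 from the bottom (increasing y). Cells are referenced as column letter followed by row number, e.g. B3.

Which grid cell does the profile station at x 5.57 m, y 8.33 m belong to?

B3

Column index: ⌊(5.57 − 0.64) / 2.83⌋ = ⌊1.742⌋ = 1 → column B
Row offset from origin: ⌊(8.33 − 1.55) / 1.86⌋ = ⌊3.645⌋ = 3 → row 3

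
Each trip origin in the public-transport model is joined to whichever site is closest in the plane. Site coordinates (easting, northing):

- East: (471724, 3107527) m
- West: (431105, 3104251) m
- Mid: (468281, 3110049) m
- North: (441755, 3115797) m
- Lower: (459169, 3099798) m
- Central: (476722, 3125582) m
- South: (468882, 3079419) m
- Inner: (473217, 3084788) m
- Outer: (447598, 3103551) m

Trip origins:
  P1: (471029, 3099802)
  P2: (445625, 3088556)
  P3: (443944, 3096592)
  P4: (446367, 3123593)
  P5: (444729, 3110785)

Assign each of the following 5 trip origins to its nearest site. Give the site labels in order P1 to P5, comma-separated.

P1 → East (d²=60158650.00)
P2 → Outer (d²=228742754.00)
P3 → Outer (d²=61779397.00)
P4 → North (d²=82048160.00)
P5 → North (d²=33964820.00)

East, Outer, Outer, North, North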